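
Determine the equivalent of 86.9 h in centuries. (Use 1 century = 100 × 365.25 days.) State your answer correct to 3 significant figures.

1 hour = 1.14077 × 10^-6 century.
86.9 × 1.14077 × 10^-6 ≈ 9.91 × 10^-5 century.

9.91 × 10^-5 century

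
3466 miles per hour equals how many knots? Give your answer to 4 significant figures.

3012 kn

1 mph = 0.868976 kn.
Thus 3466 × 0.868976 ≈ 3012 kn.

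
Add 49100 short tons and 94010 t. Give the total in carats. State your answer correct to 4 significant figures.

49100 short ton = 2.22714e+11 ct and 94010 t = 4.70050e+11 ct.
2.22714e+11 + 4.70050e+11 ≈ 6.928e+11 ct.

6.928e+11 ct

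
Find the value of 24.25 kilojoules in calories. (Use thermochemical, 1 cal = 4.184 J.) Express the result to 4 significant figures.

5796 cal

1 kJ = 239.006 cal.
Thus 24.25 × 239.006 ≈ 5796 cal.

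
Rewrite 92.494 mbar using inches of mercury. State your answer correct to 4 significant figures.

1 millibar = 0.0295300 inches of mercury.
Thus 92.494 × 0.0295300 ≈ 2.731 inHg.

2.731 inHg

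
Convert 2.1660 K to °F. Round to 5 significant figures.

K = (°F + 459.67) × 5/9.
Applying the formula gives -455.77 °F.

-455.77 degrees Fahrenheit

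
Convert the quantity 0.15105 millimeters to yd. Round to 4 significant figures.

0.0001652 yd

1 millimeter = 0.00109361 yards.
Then 0.15105 × 0.00109361 ≈ 0.0001652 yd.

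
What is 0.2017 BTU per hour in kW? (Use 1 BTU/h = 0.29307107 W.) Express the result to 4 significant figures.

1 BTU per hour = 0.000293071 kilowatts.
So 0.2017 × 0.000293071 ≈ 5.911e-5 kW.

5.911e-5 kW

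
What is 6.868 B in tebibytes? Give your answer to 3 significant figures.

6.25e-12 tebibytes

1 byte = 9.09495e-13 TiB.
Thus 6.868 × 9.09495e-13 ≈ 6.25e-12 TiB.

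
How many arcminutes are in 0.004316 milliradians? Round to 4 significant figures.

1 milliradian = 3.43775 arcminutes.
Thus 0.004316 × 3.43775 ≈ 0.01484 arcmin.

0.01484 arcmin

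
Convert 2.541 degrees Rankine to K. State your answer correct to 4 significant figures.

°R = K × 9/5.
Applying the formula gives 1.412 K.

1.412 kelvins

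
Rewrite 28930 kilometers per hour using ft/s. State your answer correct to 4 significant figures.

26370 ft/s

1 kilometer per hour = 0.911344 ft/s.
So 28930 × 0.911344 ≈ 26370 ft/s.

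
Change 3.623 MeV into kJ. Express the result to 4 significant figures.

5.805 × 10^-16 kJ

1 megaelectronvolt = 1.60218 × 10^-16 kilojoules.
Thus 3.623 × 1.60218 × 10^-16 ≈ 5.805 × 10^-16 kJ.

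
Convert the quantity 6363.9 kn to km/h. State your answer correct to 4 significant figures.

11790 km/h

1 kn = 1.85200 km/h.
Then 6363.9 × 1.85200 ≈ 11790 km/h.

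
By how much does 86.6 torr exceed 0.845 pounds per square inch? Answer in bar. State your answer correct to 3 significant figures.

86.6 torr = 0.115457 bar and 0.845 psi = 0.0582607 bar.
0.115457 − 0.0582607 ≈ 0.0572 bar.

0.0572 bar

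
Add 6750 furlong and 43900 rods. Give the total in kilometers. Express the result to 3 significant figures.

1580 km

6750 furlong = 1357.88 km and 43900 rod = 220.782 km.
1357.88 + 220.782 ≈ 1580 km.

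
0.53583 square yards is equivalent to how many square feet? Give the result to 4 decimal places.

1 square yard = 9.00000 ft².
Then 0.53583 × 9.00000 ≈ 4.8225 ft².

4.8225 square feet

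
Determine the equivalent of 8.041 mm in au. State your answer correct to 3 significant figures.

1 millimeter = 6.68459 × 10^-15 astronomical units.
Then 8.041 × 6.68459 × 10^-15 ≈ 5.38 × 10^-14 au.

5.38 × 10^-14 au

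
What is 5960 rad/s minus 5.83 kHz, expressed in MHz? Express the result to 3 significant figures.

-0.00488 megahertz

5960 rad/s = 0.000948563 MHz and 5.83 kHz = 0.00583000 MHz.
0.000948563 − 0.00583000 ≈ -0.00488 MHz.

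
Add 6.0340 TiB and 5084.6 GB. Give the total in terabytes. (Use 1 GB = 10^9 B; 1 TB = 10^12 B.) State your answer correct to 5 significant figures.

6.0340 TiB = 6.63445 TB and 5084.6 GB = 5.08460 TB.
6.63445 + 5.08460 ≈ 11.719 TB.

11.719 TB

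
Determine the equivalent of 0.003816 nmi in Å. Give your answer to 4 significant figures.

1 nmi = 1.85200 × 10^13 angstroms.
Then 0.003816 × 1.85200 × 10^13 ≈ 7.067 × 10^10 Å.

7.067 × 10^10 Å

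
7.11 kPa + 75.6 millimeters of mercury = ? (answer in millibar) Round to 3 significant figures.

7.11 kPa = 71.1000 mbar and 75.6 mmHg = 100.792 mbar.
71.1000 + 100.792 ≈ 172 mbar.

172 millibar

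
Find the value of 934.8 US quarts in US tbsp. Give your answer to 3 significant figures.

1 US quart = 64.0000 US tablespoons.
Then 934.8 × 64.0000 ≈ 59800 US tbsp.

59800 US tablespoons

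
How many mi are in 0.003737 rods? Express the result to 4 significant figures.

1.168 × 10^-5 mi

1 rod = 0.00312500 miles.
So 0.003737 × 0.00312500 ≈ 1.168 × 10^-5 mi.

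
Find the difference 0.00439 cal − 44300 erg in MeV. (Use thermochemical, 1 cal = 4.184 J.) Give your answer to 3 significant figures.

8.70 × 10^10 MeV

0.00439 cal = 1.14643 × 10^11 MeV and 44300 erg = 2.76499 × 10^10 MeV.
1.14643 × 10^11 − 2.76499 × 10^10 ≈ 8.70 × 10^10 MeV.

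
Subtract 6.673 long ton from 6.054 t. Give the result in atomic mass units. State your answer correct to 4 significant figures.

-4.373e+29 atomic mass units

6.054 t = 3.64580e+30 u and 6.673 long ton = 4.08306e+30 u.
3.64580e+30 − 4.08306e+30 ≈ -4.373e+29 u.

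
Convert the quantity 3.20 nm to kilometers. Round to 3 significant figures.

3.20e-12 kilometers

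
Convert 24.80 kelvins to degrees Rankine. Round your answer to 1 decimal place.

°R = K × 9/5.
Applying the formula gives 44.6 °R.

44.6 °R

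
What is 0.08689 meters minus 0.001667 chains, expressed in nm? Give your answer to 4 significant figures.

5.336e+7 nm

0.08689 m = 8.68900e+7 nm and 0.001667 chain = 3.35347e+7 nm.
8.68900e+7 − 3.35347e+7 ≈ 5.336e+7 nm.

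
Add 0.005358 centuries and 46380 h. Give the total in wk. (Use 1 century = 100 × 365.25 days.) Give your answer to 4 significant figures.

0.005358 century = 27.9573 wk and 46380 h = 276.071 wk.
27.9573 + 276.071 ≈ 304.0 wk.

304.0 weeks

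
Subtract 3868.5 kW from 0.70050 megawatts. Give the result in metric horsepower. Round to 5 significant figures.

0.70050 MW = 952.415 PS and 3868.5 kW = 5259.70 PS.
952.415 − 5259.70 ≈ -4307.3 PS.

-4307.3 metric horsepower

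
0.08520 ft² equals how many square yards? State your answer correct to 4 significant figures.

0.009467 square yards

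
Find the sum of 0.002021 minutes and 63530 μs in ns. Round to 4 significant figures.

1.848e+8 ns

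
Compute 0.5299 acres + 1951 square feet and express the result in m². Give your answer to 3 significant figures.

0.5299 acre = 2144.43 m² and 1951 ft² = 181.254 m².
2144.43 + 181.254 ≈ 2330 m².

2330 square meters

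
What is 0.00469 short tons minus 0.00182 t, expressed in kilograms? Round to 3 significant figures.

2.43 kg

0.00469 short ton = 4.25470 kg and 0.00182 t = 1.82000 kg.
4.25470 − 1.82000 ≈ 2.43 kg.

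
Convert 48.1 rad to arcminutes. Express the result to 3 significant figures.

165000 arcminutes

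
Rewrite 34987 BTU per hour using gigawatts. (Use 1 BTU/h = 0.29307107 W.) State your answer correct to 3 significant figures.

1.03 × 10^-5 gigawatts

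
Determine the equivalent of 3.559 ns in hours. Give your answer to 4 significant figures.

1 nanosecond = 2.77778 × 10^-13 hours.
Then 3.559 × 2.77778 × 10^-13 ≈ 9.886 × 10^-13 h.

9.886 × 10^-13 hours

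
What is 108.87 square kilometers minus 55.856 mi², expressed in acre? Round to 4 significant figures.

-8845 acres

108.87 km² = 26902.4 acre and 55.856 mi² = 35747.8 acre.
26902.4 − 35747.8 ≈ -8845 acre.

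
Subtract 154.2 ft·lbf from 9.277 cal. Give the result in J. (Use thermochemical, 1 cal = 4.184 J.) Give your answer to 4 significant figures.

9.277 cal = 38.8150 J and 154.2 ft·lbf = 209.067 J.
38.8150 − 209.067 ≈ -170.3 J.

-170.3 J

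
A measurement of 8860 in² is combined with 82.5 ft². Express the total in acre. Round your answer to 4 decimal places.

0.0033 acre

8860 in² = 0.00141248 acre and 82.5 ft² = 0.00189394 acre.
0.00141248 + 0.00189394 ≈ 0.0033 acre.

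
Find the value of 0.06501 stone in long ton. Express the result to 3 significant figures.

1 st = 0.00625000 long tons.
Then 0.06501 × 0.00625000 ≈ 0.000406 long ton.

0.000406 long ton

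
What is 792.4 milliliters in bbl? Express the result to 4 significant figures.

0.004984 oil barrels

1 mL = 6.28981e-6 bbl.
So 792.4 × 6.28981e-6 ≈ 0.004984 bbl.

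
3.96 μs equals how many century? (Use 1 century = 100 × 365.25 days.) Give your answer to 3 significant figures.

1 μs = 3.16881e-16 centuries.
Then 3.96 × 3.16881e-16 ≈ 1.25e-15 century.

1.25e-15 centuries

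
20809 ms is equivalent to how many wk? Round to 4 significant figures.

3.441e-5 wk

1 ms = 1.65344e-9 wk.
So 20809 × 1.65344e-9 ≈ 3.441e-5 wk.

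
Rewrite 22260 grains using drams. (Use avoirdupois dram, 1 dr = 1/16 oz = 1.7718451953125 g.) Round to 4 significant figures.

814.1 drams

1 grain = 0.0365714 drams.
Thus 22260 × 0.0365714 ≈ 814.1 dr.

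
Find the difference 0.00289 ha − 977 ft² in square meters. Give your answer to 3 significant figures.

-61.9 m²

0.00289 ha = 28.9000 m² and 977 ft² = 90.7663 m².
28.9000 − 90.7663 ≈ -61.9 m².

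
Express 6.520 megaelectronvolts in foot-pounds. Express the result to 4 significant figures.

7.705 × 10^-13 foot-pounds

1 MeV = 1.18170 × 10^-13 ft·lbf.
Thus 6.520 × 1.18170 × 10^-13 ≈ 7.705 × 10^-13 ft·lbf.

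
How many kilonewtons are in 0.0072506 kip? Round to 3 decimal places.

0.032 kN

1 kip = 4.44822 kilonewtons.
Thus 0.0072506 × 4.44822 ≈ 0.032 kN.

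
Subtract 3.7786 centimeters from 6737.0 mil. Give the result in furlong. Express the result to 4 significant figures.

0.0006628 furlong

6737.0 mil = 0.000850631 furlong and 3.7786 cm = 0.000187833 furlong.
0.000850631 − 0.000187833 ≈ 0.0006628 furlong.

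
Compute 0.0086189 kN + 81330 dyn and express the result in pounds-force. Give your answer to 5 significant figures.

2.1204 lbf

0.0086189 kN = 1.93761 lbf and 81330 dyn = 0.182837 lbf.
1.93761 + 0.182837 ≈ 2.1204 lbf.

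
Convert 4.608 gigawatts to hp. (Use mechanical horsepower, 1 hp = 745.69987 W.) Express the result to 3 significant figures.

6.18e+6 horsepower

1 gigawatt = 1.34102e+6 hp.
Thus 4.608 × 1.34102e+6 ≈ 6.18e+6 hp.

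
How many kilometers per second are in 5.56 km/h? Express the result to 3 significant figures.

1 kilometer per hour = 0.000277778 km/s.
So 5.56 × 0.000277778 ≈ 0.00154 km/s.

0.00154 kilometers per second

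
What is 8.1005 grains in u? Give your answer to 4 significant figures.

3.161 × 10^23 atomic mass units

1 grain = 3.90228 × 10^22 atomic mass units.
Thus 8.1005 × 3.90228 × 10^22 ≈ 3.161 × 10^23 u.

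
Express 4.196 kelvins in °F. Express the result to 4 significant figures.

-452.1 °F

K = (°F + 459.67) × 5/9.
Applying the formula gives -452.1 °F.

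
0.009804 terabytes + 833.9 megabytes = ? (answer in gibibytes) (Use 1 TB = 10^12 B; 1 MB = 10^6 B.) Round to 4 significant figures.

9.907 gibibytes

0.009804 TB = 9.13069 GiB and 833.9 MB = 0.776630 GiB.
9.13069 + 0.776630 ≈ 9.907 GiB.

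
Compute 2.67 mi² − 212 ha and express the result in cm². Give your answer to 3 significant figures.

2.67 mi² = 6.91527e+10 cm² and 212 ha = 2.12000e+10 cm².
6.91527e+10 − 2.12000e+10 ≈ 4.80e+10 cm².

4.80e+10 cm²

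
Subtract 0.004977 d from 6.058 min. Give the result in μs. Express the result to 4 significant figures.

-6.653 × 10^7 microseconds

6.058 min = 3.63480 × 10^8 μs and 0.004977 d = 4.30013 × 10^8 μs.
3.63480 × 10^8 − 4.30013 × 10^8 ≈ -6.653 × 10^7 μs.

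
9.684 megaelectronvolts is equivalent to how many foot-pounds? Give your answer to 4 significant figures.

1.144 × 10^-12 ft·lbf

1 MeV = 1.18170 × 10^-13 foot-pounds.
So 9.684 × 1.18170 × 10^-13 ≈ 1.144 × 10^-12 ft·lbf.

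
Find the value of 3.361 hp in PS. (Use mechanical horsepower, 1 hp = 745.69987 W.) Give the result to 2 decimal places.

1 horsepower = 1.01387 metric horsepower.
So 3.361 × 1.01387 ≈ 3.41 PS.

3.41 PS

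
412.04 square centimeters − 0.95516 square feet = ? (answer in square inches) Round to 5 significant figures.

412.04 cm² = 63.8663 in² and 0.95516 ft² = 137.543 in².
63.8663 − 137.543 ≈ -73.677 in².

-73.677 in²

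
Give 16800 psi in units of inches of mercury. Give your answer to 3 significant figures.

34200 inHg

1 pound per square inch = 2.03602 inches of mercury.
Then 16800 × 2.03602 ≈ 34200 inHg.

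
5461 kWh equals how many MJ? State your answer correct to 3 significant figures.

19700 MJ

1 kWh = 3.60000 MJ.
5461 × 3.60000 ≈ 19700 MJ.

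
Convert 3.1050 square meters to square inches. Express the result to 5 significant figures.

4812.8 in²

1 m² = 1550.003 in².
Thus 3.1050 × 1550.003 ≈ 4812.8 in².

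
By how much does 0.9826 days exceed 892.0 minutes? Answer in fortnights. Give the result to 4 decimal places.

0.0259 fortnight

0.9826 d = 0.0701857 fortnight and 892.0 min = 0.0442460 fortnight.
0.0701857 − 0.0442460 ≈ 0.0259 fortnight.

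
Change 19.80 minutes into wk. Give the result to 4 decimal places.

1 minute = 9.92063 × 10^-5 weeks.
19.80 × 9.92063 × 10^-5 ≈ 0.0020 wk.

0.0020 wk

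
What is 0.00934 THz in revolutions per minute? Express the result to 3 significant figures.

1 THz = 6.00000 × 10^13 revolutions per minute.
So 0.00934 × 6.00000 × 10^13 ≈ 5.60 × 10^11 rpm.

5.60 × 10^11 rpm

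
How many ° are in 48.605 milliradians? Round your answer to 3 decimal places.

2.785 degrees

1 mrad = 0.0572958 °.
So 48.605 × 0.0572958 ≈ 2.785 °.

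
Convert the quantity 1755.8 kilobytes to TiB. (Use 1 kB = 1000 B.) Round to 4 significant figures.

1.597 × 10^-6 TiB

1 kilobyte = 9.09495 × 10^-10 TiB.
So 1755.8 × 9.09495 × 10^-10 ≈ 1.597 × 10^-6 TiB.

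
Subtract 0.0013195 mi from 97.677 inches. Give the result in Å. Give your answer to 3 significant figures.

3.57 × 10^9 Å

97.677 in = 2.48100 × 10^10 Å and 0.0013195 mi = 2.12353 × 10^10 Å.
2.48100 × 10^10 − 2.12353 × 10^10 ≈ 3.57 × 10^9 Å.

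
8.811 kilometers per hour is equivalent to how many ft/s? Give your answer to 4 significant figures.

8.030 ft/s

1 kilometer per hour = 0.911344 feet per second.
Then 8.811 × 0.911344 ≈ 8.030 ft/s.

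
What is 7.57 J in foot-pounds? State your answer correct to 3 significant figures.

5.58 foot-pounds

1 J = 0.737562 ft·lbf.
Then 7.57 × 0.737562 ≈ 5.58 ft·lbf.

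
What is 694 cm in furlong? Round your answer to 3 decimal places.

1 cm = 4.97097 × 10^-5 furlong.
Then 694 × 4.97097 × 10^-5 ≈ 0.034 furlong.

0.034 furlongs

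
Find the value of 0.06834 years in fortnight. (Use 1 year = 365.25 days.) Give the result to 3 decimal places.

1.783 fortnights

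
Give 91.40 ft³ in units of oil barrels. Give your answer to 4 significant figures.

1 ft³ = 0.178108 bbl.
So 91.40 × 0.178108 ≈ 16.28 bbl.

16.28 bbl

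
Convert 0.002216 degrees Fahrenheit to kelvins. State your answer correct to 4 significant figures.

255.4 kelvins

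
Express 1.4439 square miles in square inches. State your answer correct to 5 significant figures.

1 mi² = 4.01449 × 10^9 square inches.
Thus 1.4439 × 4.01449 × 10^9 ≈ 5.7965 × 10^9 in².

5.7965 × 10^9 in²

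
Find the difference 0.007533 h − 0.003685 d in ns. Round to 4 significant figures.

0.007533 h = 2.71188 × 10^10 ns and 0.003685 d = 3.18384 × 10^11 ns.
2.71188 × 10^10 − 3.18384 × 10^11 ≈ -2.913 × 10^11 ns.

-2.913 × 10^11 ns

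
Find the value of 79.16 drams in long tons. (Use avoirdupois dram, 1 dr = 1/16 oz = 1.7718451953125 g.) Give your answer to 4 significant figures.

0.0001380 long tons

1 dram = 1.74386 × 10^-6 long ton.
So 79.16 × 1.74386 × 10^-6 ≈ 0.0001380 long ton.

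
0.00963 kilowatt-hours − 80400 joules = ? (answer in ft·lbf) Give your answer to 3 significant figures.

0.00963 kWh = 25569.8 ft·lbf and 80400 J = 59300.0 ft·lbf.
25569.8 − 59300.0 ≈ -33700 ft·lbf.

-33700 ft·lbf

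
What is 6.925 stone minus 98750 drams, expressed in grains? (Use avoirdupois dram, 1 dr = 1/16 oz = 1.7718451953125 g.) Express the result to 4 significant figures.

-2.022 × 10^6 grains

6.925 st = 678650 gr and 98750 dr = 2.70020 × 10^6 gr.
678650 − 2.70020 × 10^6 ≈ -2.022 × 10^6 gr.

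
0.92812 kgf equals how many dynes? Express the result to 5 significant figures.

910170 dyn

1 kilogram-force = 980665 dynes.
Thus 0.92812 × 980665 ≈ 910170 dyn.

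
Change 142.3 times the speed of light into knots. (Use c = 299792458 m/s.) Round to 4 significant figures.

1 c = 5.82750 × 10^8 kn.
Thus 142.3 × 5.82750 × 10^8 ≈ 8.293 × 10^10 kn.

8.293 × 10^10 kn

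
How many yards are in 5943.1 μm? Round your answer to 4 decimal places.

1 micrometer = 1.09361 × 10^-6 yd.
Thus 5943.1 × 1.09361 × 10^-6 ≈ 0.0065 yd.

0.0065 yards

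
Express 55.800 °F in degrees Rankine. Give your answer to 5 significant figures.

515.47 degrees Rankine

°R = °F + 459.67.
Applying the formula gives 515.47 °R.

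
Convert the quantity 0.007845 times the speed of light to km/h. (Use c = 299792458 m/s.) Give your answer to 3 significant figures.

1 speed of light = 1.07925e+9 km/h.
Then 0.007845 × 1.07925e+9 ≈ 8.47e+6 km/h.

8.47e+6 km/h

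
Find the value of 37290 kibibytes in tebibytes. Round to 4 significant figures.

1 kibibyte = 9.31323e-10 TiB.
So 37290 × 9.31323e-10 ≈ 3.473e-5 TiB.

3.473e-5 tebibytes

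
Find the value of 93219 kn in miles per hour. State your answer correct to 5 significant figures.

1 knot = 1.15078 miles per hour.
Then 93219 × 1.15078 ≈ 107270 mph.

107270 mph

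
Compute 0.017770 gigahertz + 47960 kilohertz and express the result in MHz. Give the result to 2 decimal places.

0.017770 GHz = 17.7700 MHz and 47960 kHz = 47.9600 MHz.
17.7700 + 47.9600 ≈ 65.73 MHz.

65.73 megahertz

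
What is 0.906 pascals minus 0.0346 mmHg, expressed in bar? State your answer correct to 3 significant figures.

-3.71 × 10^-5 bar

0.906 Pa = 9.06000 × 10^-6 bar and 0.0346 mmHg = 4.61295 × 10^-5 bar.
9.06000 × 10^-6 − 4.61295 × 10^-5 ≈ -3.71 × 10^-5 bar.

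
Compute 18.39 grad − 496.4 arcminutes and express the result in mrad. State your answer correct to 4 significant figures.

18.39 grad = 288.869 mrad and 496.4 arcmin = 144.397 mrad.
288.869 − 144.397 ≈ 144.5 mrad.

144.5 mrad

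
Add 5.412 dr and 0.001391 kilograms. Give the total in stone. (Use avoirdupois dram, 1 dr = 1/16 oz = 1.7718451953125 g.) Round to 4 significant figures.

5.412 dr = 0.00151004 st and 0.001391 kg = 0.000219045 st.
0.00151004 + 0.000219045 ≈ 0.001729 st.

0.001729 st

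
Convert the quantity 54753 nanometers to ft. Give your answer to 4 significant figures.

0.0001796 ft

1 nanometer = 3.28084 × 10^-9 ft.
So 54753 × 3.28084 × 10^-9 ≈ 0.0001796 ft.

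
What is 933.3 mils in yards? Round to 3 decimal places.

1 mil = 2.77778 × 10^-5 yards.
933.3 × 2.77778 × 10^-5 ≈ 0.026 yd.

0.026 yd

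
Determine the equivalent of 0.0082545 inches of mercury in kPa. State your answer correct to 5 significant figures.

1 inHg = 3.38639 kPa.
Thus 0.0082545 × 3.38639 ≈ 0.027953 kPa.

0.027953 kilopascals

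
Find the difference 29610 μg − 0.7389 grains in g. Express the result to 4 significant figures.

-0.01827 grams

29610 μg = 0.0296100 g and 0.7389 gr = 0.0478799 g.
0.0296100 − 0.0478799 ≈ -0.01827 g.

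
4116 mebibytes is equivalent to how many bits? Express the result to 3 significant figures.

3.45 × 10^10 bit

1 mebibyte = 8.38861 × 10^6 bits.
4116 × 8.38861 × 10^6 ≈ 3.45 × 10^10 bit.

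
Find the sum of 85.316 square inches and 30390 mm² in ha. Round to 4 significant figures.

85.316 in² = 5.50425 × 10^-6 ha and 30390 mm² = 3.03900 × 10^-6 ha.
5.50425 × 10^-6 + 3.03900 × 10^-6 ≈ 8.543 × 10^-6 ha.

8.543 × 10^-6 ha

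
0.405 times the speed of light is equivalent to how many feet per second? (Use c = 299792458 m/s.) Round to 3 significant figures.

1 c = 9.83571e+8 ft/s.
So 0.405 × 9.83571e+8 ≈ 3.98e+8 ft/s.

3.98e+8 ft/s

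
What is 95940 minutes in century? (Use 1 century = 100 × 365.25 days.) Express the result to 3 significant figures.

0.00182 century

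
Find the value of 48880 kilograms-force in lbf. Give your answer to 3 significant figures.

1 kgf = 2.20462 lbf.
Thus 48880 × 2.20462 ≈ 108000 lbf.

108000 pounds-force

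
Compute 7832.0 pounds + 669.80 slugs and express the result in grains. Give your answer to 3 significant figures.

2.06e+8 grains

7832.0 lb = 5.48240e+7 gr and 669.80 slug = 1.50851e+8 gr.
5.48240e+7 + 1.50851e+8 ≈ 2.06e+8 gr.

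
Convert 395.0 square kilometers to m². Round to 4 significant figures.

1 square kilometer = 1.00000 × 10^6 square meters.
Thus 395.0 × 1.00000 × 10^6 ≈ 3.950 × 10^8 m².

3.950 × 10^8 m²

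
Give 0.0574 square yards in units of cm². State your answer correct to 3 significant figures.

480 cm²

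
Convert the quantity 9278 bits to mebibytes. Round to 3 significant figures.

0.00111 mebibytes

1 bit = 1.19209e-7 mebibytes.
9278 × 1.19209e-7 ≈ 0.00111 MiB.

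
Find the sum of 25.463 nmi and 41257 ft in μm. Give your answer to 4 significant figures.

25.463 nmi = 4.71575 × 10^10 μm and 41257 ft = 1.25751 × 10^10 μm.
4.71575 × 10^10 + 1.25751 × 10^10 ≈ 5.973 × 10^10 μm.

5.973 × 10^10 micrometers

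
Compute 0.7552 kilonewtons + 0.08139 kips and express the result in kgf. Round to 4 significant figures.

113.9 kilograms-force

0.7552 kN = 77.0090 kgf and 0.08139 kip = 36.9179 kgf.
77.0090 + 36.9179 ≈ 113.9 kgf.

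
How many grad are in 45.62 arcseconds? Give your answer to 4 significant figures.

1 arcsec = 0.000308642 grad.
Then 45.62 × 0.000308642 ≈ 0.01408 grad.

0.01408 gradians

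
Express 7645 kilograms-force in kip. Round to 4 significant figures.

16.85 kip

1 kilogram-force = 0.00220462 kips.
Then 7645 × 0.00220462 ≈ 16.85 kip.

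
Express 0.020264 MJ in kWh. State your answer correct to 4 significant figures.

0.005629 kWh

1 MJ = 0.277778 kWh.
Then 0.020264 × 0.277778 ≈ 0.005629 kWh.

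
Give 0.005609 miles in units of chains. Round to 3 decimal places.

0.449 chain

1 mi = 80.0000 chains.
Then 0.005609 × 80.0000 ≈ 0.449 chain.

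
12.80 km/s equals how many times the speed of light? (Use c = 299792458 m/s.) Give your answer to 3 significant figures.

4.27e-5 c

1 kilometer per second = 3.33564e-6 c.
So 12.80 × 3.33564e-6 ≈ 4.27e-5 c.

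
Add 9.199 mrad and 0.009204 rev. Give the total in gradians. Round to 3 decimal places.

9.199 mrad = 0.585627 grad and 0.009204 rev = 3.68160 grad.
0.585627 + 3.68160 ≈ 4.267 grad.

4.267 grad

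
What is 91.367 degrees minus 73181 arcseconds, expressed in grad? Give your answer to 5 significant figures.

78.932 grad

91.367 ° = 101.519 grad and 73181 arcsec = 22.5867 grad.
101.519 − 22.5867 ≈ 78.932 grad.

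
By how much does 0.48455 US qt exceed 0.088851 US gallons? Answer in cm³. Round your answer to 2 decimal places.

0.48455 US qt = 458.555 cm³ and 0.088851 US gal = 336.338 cm³.
458.555 − 336.338 ≈ 122.22 cm³.

122.22 cm³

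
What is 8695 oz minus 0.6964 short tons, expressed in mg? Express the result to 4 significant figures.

8695 oz = 2.46499 × 10^8 mg and 0.6964 short ton = 6.31763 × 10^8 mg.
2.46499 × 10^8 − 6.31763 × 10^8 ≈ -3.853 × 10^8 mg.

-3.853 × 10^8 milligrams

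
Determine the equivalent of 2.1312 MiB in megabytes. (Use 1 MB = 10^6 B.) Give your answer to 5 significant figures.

1 mebibyte = 1.04858 MB.
2.1312 × 1.04858 ≈ 2.2347 MB.

2.2347 MB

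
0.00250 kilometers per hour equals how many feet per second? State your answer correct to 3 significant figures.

0.00228 ft/s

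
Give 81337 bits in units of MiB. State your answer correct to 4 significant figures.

1 bit = 1.19209 × 10^-7 MiB.
Then 81337 × 1.19209 × 10^-7 ≈ 0.009696 MiB.

0.009696 mebibytes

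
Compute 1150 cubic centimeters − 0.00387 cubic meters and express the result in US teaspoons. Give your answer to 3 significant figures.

-552 US teaspoons

1150 cm³ = 233.317 US tsp and 0.00387 m³ = 785.162 US tsp.
233.317 − 785.162 ≈ -552 US tsp.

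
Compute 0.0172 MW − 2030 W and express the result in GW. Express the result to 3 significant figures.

0.0172 MW = 1.72000e-5 GW and 2030 W = 2.03000e-6 GW.
1.72000e-5 − 2.03000e-6 ≈ 1.52e-5 GW.

1.52e-5 GW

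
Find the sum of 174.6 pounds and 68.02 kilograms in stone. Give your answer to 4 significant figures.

174.6 lb = 12.4714 st and 68.02 kg = 10.7113 st.
12.4714 + 10.7113 ≈ 23.18 st.

23.18 stone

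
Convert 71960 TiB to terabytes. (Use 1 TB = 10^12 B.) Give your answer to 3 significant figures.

79100 terabytes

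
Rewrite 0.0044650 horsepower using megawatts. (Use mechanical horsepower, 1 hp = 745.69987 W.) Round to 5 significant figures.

3.3295 × 10^-6 MW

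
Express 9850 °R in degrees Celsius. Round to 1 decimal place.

°R = (°C + 273.15) × 9/5.
Applying the formula gives 5199.1 °C.

5199.1 degrees Celsius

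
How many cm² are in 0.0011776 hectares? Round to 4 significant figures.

117800 square centimeters

1 hectare = 1.00000e+8 cm².
Then 0.0011776 × 1.00000e+8 ≈ 117800 cm².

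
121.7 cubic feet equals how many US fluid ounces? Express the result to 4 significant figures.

1 cubic foot = 957.506 US fluid ounces.
121.7 × 957.506 ≈ 116500 US fl oz.

116500 US fl oz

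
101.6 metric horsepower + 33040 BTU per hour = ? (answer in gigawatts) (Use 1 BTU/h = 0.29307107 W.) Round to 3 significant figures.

101.6 PS = 7.47267 × 10^-5 GW and 33040 BTU/h = 9.68307 × 10^-6 GW.
7.47267 × 10^-5 + 9.68307 × 10^-6 ≈ 8.44 × 10^-5 GW.

8.44 × 10^-5 GW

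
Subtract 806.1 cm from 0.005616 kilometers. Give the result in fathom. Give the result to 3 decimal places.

0.005616 km = 3.07087 fathom and 806.1 cm = 4.40781 fathom.
3.07087 − 4.40781 ≈ -1.337 fathom.

-1.337 fathoms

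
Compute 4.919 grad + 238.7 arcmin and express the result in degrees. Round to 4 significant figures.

4.919 grad = 4.42710 ° and 238.7 arcmin = 3.97833 °.
4.42710 + 3.97833 ≈ 8.405 °.

8.405 degrees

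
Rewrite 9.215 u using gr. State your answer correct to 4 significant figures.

1 u = 2.56260e-23 gr.
Then 9.215 × 2.56260e-23 ≈ 2.361e-22 gr.

2.361e-22 gr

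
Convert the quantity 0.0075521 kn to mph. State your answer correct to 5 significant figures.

0.0086908 mph

1 kn = 1.15078 mph.
Then 0.0075521 × 1.15078 ≈ 0.0086908 mph.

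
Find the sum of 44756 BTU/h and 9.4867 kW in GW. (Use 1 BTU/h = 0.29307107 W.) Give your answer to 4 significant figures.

2.260 × 10^-5 gigawatts

44756 BTU/h = 1.31167 × 10^-5 GW and 9.4867 kW = 9.48670 × 10^-6 GW.
1.31167 × 10^-5 + 9.48670 × 10^-6 ≈ 2.260 × 10^-5 GW.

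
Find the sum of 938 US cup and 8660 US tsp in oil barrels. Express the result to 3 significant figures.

938 US cup = 1.39583 bbl and 8660 US tsp = 0.268477 bbl.
1.39583 + 0.268477 ≈ 1.66 bbl.

1.66 bbl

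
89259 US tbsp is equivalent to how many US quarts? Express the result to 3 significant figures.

1 US tbsp = 0.0156250 US quarts.
89259 × 0.0156250 ≈ 1390 US qt.

1390 US qt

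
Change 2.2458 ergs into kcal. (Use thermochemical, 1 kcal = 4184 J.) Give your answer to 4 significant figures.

5.368e-11 kilocalories

1 erg = 2.39006e-11 kcal.
Thus 2.2458 × 2.39006e-11 ≈ 5.368e-11 kcal.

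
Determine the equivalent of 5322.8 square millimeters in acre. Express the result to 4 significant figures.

1.315e-6 acres

1 square millimeter = 2.47105e-10 acre.
Then 5322.8 × 2.47105e-10 ≈ 1.315e-6 acre.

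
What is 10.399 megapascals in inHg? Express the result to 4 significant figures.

3071 inches of mercury

1 megapascal = 295.300 inHg.
10.399 × 295.300 ≈ 3071 inHg.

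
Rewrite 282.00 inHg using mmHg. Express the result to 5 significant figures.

7162.8 mmHg

1 inch of mercury = 25.4000 mmHg.
Then 282.00 × 25.4000 ≈ 7162.8 mmHg.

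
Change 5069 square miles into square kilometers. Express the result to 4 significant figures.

1 square mile = 2.58999 square kilometers.
Thus 5069 × 2.58999 ≈ 13130 km².

13130 square kilometers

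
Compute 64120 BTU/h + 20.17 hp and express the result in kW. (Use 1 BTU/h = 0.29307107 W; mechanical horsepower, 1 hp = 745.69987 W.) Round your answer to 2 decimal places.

64120 BTU/h = 18.7917 kW and 20.17 hp = 15.0408 kW.
18.7917 + 15.0408 ≈ 33.83 kW.

33.83 kilowatts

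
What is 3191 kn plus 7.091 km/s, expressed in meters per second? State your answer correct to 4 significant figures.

3191 kn = 1641.59 m/s and 7.091 km/s = 7091.00 m/s.
1641.59 + 7091.00 ≈ 8733 m/s.

8733 m/s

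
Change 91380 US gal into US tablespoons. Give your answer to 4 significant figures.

1 US gallon = 256.000 US tablespoons.
Thus 91380 × 256.000 ≈ 2.339e+7 US tbsp.

2.339e+7 US tablespoons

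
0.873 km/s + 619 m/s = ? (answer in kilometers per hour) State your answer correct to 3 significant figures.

5370 kilometers per hour

0.873 km/s = 3142.80 km/h and 619 m/s = 2228.40 km/h.
3142.80 + 2228.40 ≈ 5370 km/h.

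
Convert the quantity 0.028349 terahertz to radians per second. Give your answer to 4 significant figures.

1.781 × 10^11 rad/s

1 terahertz = 6.28319 × 10^12 radians per second.
Thus 0.028349 × 6.28319 × 10^12 ≈ 1.781 × 10^11 rad/s.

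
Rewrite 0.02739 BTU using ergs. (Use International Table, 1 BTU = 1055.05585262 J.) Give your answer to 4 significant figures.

1 British thermal unit = 1.05506e+10 ergs.
So 0.02739 × 1.05506e+10 ≈ 2.890e+8 erg.

2.890e+8 ergs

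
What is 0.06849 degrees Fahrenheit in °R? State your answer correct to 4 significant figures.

°R = °F + 459.67.
Applying the formula gives 459.7 °R.

459.7 °R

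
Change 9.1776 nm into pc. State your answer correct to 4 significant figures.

1 nanometer = 3.24078e-26 parsecs.
9.1776 × 3.24078e-26 ≈ 2.974e-25 pc.

2.974e-25 pc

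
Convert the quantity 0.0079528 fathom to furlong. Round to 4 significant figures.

7.230e-5 furlongs

1 fathom = 0.00909091 furlong.
0.0079528 × 0.00909091 ≈ 7.230e-5 furlong.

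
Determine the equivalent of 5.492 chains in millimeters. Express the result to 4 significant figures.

110500 mm

1 chain = 20116.8 mm.
5.492 × 20116.8 ≈ 110500 mm.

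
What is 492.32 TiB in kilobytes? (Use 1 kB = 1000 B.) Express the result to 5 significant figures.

5.4131 × 10^11 kB

1 TiB = 1.09951 × 10^9 kilobytes.
Then 492.32 × 1.09951 × 10^9 ≈ 5.4131 × 10^11 kB.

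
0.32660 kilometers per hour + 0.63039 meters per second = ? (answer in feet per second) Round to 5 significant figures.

0.32660 km/h = 0.297645 ft/s and 0.63039 m/s = 2.06821 ft/s.
0.297645 + 2.06821 ≈ 2.3659 ft/s.

2.3659 feet per second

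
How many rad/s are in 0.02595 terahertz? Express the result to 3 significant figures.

1 THz = 6.28319e+12 rad/s.
Then 0.02595 × 6.28319e+12 ≈ 1.63e+11 rad/s.

1.63e+11 rad/s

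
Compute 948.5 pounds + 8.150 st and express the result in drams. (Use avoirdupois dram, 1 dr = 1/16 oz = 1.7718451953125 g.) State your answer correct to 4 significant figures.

272000 dr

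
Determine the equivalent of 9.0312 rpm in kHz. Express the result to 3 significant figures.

0.000151 kilohertz

1 rpm = 1.66667e-5 kHz.
9.0312 × 1.66667e-5 ≈ 0.000151 kHz.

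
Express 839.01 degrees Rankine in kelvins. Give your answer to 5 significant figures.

466.12 kelvins

°R = K × 9/5.
Applying the formula gives 466.12 K.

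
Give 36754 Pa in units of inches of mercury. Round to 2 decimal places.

10.85 inches of mercury

1 pascal = 0.000295300 inHg.
Thus 36754 × 0.000295300 ≈ 10.85 inHg.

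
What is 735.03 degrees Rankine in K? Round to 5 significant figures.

408.35 K

°R = K × 9/5.
Applying the formula gives 408.35 K.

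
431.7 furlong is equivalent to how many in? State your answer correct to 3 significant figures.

1 furlong = 7920.00 in.
Thus 431.7 × 7920.00 ≈ 3.42 × 10^6 in.

3.42 × 10^6 in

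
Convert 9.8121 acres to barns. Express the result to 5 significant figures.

3.9708e+32 barn

1 acre = 4.04686e+31 barn.
So 9.8121 × 4.04686e+31 ≈ 3.9708e+32 barn.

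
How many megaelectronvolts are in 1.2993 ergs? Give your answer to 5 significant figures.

810960 MeV

1 erg = 624151 MeV.
So 1.2993 × 624151 ≈ 810960 MeV.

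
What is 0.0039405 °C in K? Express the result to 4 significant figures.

K = °C + 273.15.
Applying the formula gives 273.2 K.

273.2 K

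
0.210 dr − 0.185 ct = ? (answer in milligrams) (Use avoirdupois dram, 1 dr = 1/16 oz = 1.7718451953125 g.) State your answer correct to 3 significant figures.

0.210 dr = 372.087 mg and 0.185 ct = 37.0000 mg.
372.087 − 37.0000 ≈ 335 mg.

335 milligrams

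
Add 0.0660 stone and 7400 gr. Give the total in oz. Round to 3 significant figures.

0.0660 st = 14.7840 oz and 7400 gr = 16.9143 oz.
14.7840 + 16.9143 ≈ 31.7 oz.

31.7 oz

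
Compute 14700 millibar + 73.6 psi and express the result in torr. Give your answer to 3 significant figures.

14800 torr

14700 mbar = 11025.9 torr and 73.6 psi = 3806.22 torr.
11025.9 + 3806.22 ≈ 14800 torr.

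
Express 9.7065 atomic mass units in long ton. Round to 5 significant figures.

1 u = 1.63431e-30 long ton.
Then 9.7065 × 1.63431e-30 ≈ 1.5863e-29 long ton.

1.5863e-29 long tons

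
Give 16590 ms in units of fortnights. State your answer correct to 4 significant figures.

1 millisecond = 8.26720 × 10^-10 fortnights.
So 16590 × 8.26720 × 10^-10 ≈ 1.372 × 10^-5 fortnight.

1.372 × 10^-5 fortnight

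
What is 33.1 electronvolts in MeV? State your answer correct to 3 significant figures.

3.31 × 10^-5 MeV

1 electronvolt = 1.00000 × 10^-6 megaelectronvolts.
Thus 33.1 × 1.00000 × 10^-6 ≈ 3.31 × 10^-5 MeV.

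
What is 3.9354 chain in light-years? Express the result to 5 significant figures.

1 chain = 2.12635 × 10^-15 light-years.
Then 3.9354 × 2.12635 × 10^-15 ≈ 8.3680 × 10^-15 ly.

8.3680 × 10^-15 ly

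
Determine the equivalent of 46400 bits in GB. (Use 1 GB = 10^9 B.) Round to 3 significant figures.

5.80 × 10^-6 gigabytes

1 bit = 1.25000 × 10^-10 GB.
Then 46400 × 1.25000 × 10^-10 ≈ 5.80 × 10^-6 GB.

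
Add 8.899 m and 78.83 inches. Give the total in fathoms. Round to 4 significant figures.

8.899 m = 4.86603 fathom and 78.83 in = 1.09486 fathom.
4.86603 + 1.09486 ≈ 5.961 fathom.

5.961 fathoms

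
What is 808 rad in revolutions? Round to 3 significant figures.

129 rev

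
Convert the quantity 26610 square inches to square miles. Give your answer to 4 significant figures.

1 square inch = 2.49098e-10 mi².
26610 × 2.49098e-10 ≈ 6.628e-6 mi².

6.628e-6 mi²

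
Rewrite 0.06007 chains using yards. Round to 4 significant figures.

1.322 yd

1 chain = 22.0000 yards.
So 0.06007 × 22.0000 ≈ 1.322 yd.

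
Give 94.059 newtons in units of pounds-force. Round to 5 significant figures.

21.145 lbf

1 newton = 0.224809 lbf.
Thus 94.059 × 0.224809 ≈ 21.145 lbf.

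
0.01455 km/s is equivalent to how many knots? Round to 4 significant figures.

1 kilometer per second = 1943.84 kn.
0.01455 × 1943.84 ≈ 28.28 kn.

28.28 kn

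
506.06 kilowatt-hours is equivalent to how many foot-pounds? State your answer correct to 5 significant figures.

1.3437 × 10^9 ft·lbf

1 kilowatt-hour = 2.65522 × 10^6 ft·lbf.
506.06 × 2.65522 × 10^6 ≈ 1.3437 × 10^9 ft·lbf.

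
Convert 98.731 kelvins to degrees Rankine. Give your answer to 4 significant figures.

177.7 degrees Rankine

°R = K × 9/5.
Applying the formula gives 177.7 °R.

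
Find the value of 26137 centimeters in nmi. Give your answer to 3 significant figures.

0.141 nmi

1 cm = 5.39957e-6 nautical miles.
So 26137 × 5.39957e-6 ≈ 0.141 nmi.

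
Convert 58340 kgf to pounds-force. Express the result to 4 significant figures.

128600 lbf

1 kgf = 2.20462 lbf.
Then 58340 × 2.20462 ≈ 128600 lbf.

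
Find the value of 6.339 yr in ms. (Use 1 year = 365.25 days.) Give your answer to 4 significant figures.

2.000 × 10^11 milliseconds

1 yr = 3.15576 × 10^10 ms.
6.339 × 3.15576 × 10^10 ≈ 2.000 × 10^11 ms.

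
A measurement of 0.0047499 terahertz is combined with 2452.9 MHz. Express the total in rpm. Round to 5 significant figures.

0.0047499 THz = 2.84994e+11 rpm and 2452.9 MHz = 1.47174e+11 rpm.
2.84994e+11 + 1.47174e+11 ≈ 4.3217e+11 rpm.

4.3217e+11 rpm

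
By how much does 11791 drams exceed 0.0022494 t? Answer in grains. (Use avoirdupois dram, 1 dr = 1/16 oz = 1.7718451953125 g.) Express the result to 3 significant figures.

11791 dr = 322410 gr and 0.0022494 t = 34713.5 gr.
322410 − 34713.5 ≈ 288000 gr.

288000 grains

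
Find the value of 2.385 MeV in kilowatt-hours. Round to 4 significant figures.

1 MeV = 4.45049e-20 kWh.
Then 2.385 × 4.45049e-20 ≈ 1.061e-19 kWh.

1.061e-19 kWh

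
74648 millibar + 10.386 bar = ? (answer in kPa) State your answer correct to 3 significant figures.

74648 mbar = 7464.80 kPa and 10.386 bar = 1038.60 kPa.
7464.80 + 1038.60 ≈ 8500 kPa.

8500 kilopascals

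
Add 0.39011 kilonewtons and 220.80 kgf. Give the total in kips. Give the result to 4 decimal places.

0.5745 kips

0.39011 kN = 0.0877002 kip and 220.80 kgf = 0.486781 kip.
0.0877002 + 0.486781 ≈ 0.5745 kip.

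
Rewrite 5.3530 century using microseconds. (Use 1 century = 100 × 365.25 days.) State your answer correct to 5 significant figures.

1.6893 × 10^16 microseconds

1 century = 3.15576 × 10^15 μs.
Thus 5.3530 × 3.15576 × 10^15 ≈ 1.6893 × 10^16 μs.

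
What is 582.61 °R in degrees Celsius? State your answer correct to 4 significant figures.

50.52 degrees Celsius

°R = (°C + 273.15) × 9/5.
Applying the formula gives 50.52 °C.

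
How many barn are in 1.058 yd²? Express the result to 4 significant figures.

8.846 × 10^27 barn

1 yd² = 8.36127 × 10^27 barns.
Then 1.058 × 8.36127 × 10^27 ≈ 8.846 × 10^27 barn.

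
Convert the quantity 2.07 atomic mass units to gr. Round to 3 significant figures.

5.30 × 10^-23 gr

1 atomic mass unit = 2.56260 × 10^-23 grains.
Thus 2.07 × 2.56260 × 10^-23 ≈ 5.30 × 10^-23 gr.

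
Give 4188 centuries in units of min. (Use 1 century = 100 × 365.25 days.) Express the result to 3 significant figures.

2.20e+11 min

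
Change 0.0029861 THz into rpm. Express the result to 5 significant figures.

1.7917e+11 revolutions per minute

1 terahertz = 6.00000e+13 revolutions per minute.
0.0029861 × 6.00000e+13 ≈ 1.7917e+11 rpm.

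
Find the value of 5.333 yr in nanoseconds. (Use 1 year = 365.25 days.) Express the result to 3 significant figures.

1.68e+17 ns

1 yr = 3.15576e+16 nanoseconds.
5.333 × 3.15576e+16 ≈ 1.68e+17 ns.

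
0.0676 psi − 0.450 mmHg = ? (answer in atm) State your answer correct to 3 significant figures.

0.00401 atm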